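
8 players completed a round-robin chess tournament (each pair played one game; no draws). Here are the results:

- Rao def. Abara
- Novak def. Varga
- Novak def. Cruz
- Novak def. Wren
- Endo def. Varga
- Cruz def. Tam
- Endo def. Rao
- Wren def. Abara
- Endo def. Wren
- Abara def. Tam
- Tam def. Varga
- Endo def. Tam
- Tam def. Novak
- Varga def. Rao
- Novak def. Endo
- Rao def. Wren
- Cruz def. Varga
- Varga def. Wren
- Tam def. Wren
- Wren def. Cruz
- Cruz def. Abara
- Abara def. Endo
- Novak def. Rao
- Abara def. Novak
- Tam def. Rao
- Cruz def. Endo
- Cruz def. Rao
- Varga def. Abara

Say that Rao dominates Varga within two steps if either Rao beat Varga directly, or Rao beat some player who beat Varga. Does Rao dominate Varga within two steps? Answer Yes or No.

Rao did not beat Varga directly.
Rao beat Wren, Abara, but each of them lost to Varga. No two-step path.

No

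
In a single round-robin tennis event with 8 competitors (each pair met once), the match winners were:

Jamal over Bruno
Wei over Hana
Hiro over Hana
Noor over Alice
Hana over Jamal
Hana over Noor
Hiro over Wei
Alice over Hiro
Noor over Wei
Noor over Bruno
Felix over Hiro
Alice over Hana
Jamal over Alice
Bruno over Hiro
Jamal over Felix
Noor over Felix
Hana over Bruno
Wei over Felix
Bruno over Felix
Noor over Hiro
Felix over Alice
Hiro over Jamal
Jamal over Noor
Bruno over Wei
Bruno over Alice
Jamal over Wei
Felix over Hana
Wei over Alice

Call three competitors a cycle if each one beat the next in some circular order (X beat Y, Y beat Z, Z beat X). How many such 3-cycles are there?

Win totals: Bruno 4, Wei 3, Felix 3, Noor 5, Hana 3, Alice 2, Hiro 3, Jamal 5.
A competitor with w wins dominates both others in C(w,2) triples; summing gives 6 + 3 + 3 + 10 + 3 + 1 + 3 + 10 = 39 transitive triples.
Total triples C(8,3) = 56, so cyclic triples = 56 − 39 = 17.

17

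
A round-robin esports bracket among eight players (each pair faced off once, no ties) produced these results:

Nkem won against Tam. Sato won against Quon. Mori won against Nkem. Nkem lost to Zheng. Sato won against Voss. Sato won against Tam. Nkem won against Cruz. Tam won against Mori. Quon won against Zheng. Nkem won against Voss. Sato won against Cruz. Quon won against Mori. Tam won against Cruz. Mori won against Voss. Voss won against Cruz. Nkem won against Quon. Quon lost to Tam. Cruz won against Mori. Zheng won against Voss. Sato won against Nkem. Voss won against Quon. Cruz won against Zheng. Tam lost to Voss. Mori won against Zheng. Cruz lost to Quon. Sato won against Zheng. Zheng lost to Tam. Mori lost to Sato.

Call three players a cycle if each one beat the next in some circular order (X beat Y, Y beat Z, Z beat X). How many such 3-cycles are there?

Win totals: Nkem 4, Quon 3, Tam 4, Cruz 2, Sato 7, Voss 3, Mori 3, Zheng 2.
A player with w wins dominates both others in C(w,2) triples; summing gives 6 + 3 + 6 + 1 + 21 + 3 + 3 + 1 = 44 transitive triples.
Total triples C(8,3) = 56, so cyclic triples = 56 − 44 = 12.

12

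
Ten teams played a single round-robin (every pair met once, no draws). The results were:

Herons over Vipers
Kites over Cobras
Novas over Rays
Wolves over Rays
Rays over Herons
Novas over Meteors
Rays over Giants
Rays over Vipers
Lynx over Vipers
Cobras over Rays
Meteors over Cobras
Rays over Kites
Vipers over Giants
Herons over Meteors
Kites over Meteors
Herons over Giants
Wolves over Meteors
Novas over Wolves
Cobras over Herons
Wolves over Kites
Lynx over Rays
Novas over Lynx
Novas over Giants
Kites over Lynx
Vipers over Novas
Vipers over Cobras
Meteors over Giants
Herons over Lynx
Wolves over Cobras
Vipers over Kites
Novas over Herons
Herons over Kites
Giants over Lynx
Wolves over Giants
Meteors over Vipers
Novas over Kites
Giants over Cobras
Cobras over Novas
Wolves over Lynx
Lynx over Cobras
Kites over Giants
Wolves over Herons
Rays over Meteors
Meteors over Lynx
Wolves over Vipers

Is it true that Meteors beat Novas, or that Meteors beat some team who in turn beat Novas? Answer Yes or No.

Yes

Meteors did not beat Novas directly.
Meteors beat Giants, Cobras, Vipers, Lynx. Of those, Cobras beat Novas.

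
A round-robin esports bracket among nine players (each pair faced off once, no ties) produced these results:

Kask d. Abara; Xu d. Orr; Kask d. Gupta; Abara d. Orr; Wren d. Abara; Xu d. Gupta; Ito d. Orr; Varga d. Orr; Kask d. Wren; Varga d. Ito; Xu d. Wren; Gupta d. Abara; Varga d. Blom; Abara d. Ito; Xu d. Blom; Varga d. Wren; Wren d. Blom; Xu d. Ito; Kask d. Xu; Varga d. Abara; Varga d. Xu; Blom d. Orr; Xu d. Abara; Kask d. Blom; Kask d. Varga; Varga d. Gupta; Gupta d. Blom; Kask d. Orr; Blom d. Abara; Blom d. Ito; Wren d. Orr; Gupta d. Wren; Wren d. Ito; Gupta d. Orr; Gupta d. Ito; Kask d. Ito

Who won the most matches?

Kask

Win totals: Orr 0, Blom 3, Ito 1, Xu 6, Kask 8, Gupta 5, Abara 2, Varga 7, Wren 4.
Kask leads with 8 wins (next highest: 7).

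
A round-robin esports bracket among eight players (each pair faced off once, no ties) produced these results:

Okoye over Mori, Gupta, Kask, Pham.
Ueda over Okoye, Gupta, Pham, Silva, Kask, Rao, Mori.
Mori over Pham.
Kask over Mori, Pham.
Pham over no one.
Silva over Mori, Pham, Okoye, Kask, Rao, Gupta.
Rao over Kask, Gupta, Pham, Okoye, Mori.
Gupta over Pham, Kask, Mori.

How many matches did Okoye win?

4

Okoye's results: beat Gupta, Kask, Mori, Pham; lost to Silva, Ueda, Rao.
That is 4 wins.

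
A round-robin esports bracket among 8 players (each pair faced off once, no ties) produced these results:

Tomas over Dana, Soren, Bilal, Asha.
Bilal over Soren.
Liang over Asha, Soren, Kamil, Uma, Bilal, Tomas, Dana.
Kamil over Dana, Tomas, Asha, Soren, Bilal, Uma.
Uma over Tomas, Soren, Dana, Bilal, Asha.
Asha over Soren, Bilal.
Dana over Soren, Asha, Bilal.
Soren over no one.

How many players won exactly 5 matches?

Win totals: Uma 5, Kamil 6, Soren 0, Asha 2, Tomas 4, Dana 3, Liang 7, Bilal 1.
Exactly 5: Uma — 1 player.

1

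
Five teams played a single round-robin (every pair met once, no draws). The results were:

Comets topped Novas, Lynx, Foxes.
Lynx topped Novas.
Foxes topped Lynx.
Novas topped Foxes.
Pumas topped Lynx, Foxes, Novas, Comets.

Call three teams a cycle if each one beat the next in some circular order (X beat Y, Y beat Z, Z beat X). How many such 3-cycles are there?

1

Of the C(5,3) = 10 triples, the cyclic ones are: {Lynx, Foxes, Novas}.
That is 1.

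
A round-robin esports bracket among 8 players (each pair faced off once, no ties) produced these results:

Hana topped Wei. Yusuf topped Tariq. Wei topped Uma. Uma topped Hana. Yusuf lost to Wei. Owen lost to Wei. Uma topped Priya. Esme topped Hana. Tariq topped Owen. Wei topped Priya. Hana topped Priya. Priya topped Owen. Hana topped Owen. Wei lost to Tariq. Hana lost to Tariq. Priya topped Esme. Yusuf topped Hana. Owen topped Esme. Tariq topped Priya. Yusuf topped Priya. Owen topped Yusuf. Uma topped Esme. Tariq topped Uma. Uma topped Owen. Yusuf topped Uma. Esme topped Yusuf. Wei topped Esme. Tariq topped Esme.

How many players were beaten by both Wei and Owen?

2

Wei beat: Priya, Owen, Uma, Esme, Yusuf.
Owen beat: Esme, Yusuf.
Both beat: Esme, Yusuf — 2.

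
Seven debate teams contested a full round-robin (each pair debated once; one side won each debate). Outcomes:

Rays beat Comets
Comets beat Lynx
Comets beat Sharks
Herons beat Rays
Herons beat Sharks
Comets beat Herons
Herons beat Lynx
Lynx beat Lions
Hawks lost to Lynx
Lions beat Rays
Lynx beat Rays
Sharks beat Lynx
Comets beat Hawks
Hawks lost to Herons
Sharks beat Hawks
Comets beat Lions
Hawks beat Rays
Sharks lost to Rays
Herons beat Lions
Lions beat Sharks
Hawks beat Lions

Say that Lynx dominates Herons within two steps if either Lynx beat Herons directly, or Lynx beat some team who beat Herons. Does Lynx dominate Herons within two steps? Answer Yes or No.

No

Lynx did not beat Herons directly.
Lynx beat Lions, Rays, Hawks, but each of them lost to Herons. No two-step path.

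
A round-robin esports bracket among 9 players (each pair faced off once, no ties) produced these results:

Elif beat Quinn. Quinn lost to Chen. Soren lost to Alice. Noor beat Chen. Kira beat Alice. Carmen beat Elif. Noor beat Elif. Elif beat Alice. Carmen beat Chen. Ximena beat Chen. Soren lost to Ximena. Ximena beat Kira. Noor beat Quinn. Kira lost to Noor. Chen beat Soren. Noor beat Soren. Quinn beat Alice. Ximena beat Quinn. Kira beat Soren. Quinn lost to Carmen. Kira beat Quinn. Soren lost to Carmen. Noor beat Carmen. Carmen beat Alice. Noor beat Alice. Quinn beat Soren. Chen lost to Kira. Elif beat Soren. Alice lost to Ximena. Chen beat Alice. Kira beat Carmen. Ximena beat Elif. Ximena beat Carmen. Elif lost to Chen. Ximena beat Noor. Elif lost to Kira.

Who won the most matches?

Win totals: Alice 1, Soren 0, Chen 4, Kira 6, Elif 3, Noor 7, Ximena 8, Carmen 5, Quinn 2.
Ximena leads with 8 wins (next highest: 7).

Ximena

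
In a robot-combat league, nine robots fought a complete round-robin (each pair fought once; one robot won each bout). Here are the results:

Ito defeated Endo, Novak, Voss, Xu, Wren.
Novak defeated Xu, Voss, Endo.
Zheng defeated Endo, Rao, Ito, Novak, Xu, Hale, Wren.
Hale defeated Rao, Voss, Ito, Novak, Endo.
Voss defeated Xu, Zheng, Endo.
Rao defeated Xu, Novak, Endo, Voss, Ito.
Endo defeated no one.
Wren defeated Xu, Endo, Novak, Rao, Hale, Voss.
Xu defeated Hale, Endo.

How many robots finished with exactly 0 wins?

Win totals: Xu 2, Ito 5, Zheng 7, Endo 0, Rao 5, Hale 5, Novak 3, Wren 6, Voss 3.
Exactly 0: Endo — 1 robot.

1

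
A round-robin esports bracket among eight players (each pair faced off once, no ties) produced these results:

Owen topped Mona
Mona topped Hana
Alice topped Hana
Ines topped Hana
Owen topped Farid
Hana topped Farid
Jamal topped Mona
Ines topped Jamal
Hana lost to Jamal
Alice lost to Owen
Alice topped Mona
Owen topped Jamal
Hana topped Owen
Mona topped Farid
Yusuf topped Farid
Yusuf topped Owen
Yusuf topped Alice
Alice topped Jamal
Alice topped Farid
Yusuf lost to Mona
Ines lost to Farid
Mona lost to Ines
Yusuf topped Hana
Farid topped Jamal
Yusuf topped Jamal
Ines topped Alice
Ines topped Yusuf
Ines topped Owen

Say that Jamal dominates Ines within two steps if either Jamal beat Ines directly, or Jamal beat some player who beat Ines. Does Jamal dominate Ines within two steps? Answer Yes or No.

Jamal did not beat Ines directly.
Jamal beat Mona, Hana, but each of them lost to Ines. No two-step path.

No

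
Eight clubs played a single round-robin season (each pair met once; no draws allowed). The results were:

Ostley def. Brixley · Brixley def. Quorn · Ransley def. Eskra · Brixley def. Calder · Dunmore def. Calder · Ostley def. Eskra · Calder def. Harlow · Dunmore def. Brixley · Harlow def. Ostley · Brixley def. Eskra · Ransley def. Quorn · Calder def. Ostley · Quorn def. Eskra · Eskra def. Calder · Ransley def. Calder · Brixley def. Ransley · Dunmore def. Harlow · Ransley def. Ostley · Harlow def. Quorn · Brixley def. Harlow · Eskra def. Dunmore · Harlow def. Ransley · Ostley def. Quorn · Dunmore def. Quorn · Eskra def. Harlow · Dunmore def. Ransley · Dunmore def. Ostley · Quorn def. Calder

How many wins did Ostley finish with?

Ostley's results: beat Eskra, Brixley, Quorn; lost to Calder, Dunmore, Harlow, Ransley.
That is 3 wins.

3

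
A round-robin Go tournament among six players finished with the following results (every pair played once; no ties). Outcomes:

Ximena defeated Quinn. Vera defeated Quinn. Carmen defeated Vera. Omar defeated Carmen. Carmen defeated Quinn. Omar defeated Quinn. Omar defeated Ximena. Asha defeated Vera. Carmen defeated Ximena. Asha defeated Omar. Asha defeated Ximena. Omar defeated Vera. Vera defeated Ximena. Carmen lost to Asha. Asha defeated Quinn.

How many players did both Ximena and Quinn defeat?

0

Ximena beat: Quinn.
Quinn beat: no one.
No one was beaten by both.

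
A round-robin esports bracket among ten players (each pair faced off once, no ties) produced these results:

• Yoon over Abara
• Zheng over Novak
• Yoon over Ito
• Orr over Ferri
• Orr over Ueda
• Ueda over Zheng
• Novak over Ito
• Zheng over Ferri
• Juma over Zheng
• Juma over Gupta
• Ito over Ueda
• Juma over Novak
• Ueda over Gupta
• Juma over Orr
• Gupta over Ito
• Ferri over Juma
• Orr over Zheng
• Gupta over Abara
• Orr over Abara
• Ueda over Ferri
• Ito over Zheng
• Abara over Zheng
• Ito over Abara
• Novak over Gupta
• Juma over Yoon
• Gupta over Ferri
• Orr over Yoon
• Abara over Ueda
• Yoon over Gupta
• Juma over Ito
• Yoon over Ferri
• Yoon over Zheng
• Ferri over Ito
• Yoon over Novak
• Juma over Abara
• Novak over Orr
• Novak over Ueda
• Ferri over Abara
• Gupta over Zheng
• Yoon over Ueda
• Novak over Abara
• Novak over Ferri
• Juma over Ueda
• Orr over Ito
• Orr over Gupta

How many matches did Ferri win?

Ferri's results: beat Abara, Juma, Ito; lost to Novak, Gupta, Yoon, Ueda, Orr, Zheng.
That is 3 wins.

3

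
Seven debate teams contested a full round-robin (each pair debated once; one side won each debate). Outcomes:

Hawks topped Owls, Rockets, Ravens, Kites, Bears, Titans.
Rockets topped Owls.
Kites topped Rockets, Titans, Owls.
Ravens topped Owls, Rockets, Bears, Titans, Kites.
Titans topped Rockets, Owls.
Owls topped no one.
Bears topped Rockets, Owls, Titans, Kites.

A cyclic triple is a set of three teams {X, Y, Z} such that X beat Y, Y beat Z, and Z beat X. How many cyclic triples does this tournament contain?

Win totals: Kites 3, Titans 2, Rockets 1, Bears 4, Ravens 5, Owls 0, Hawks 6.
A team with w wins dominates both others in C(w,2) triples; summing gives 3 + 1 + 0 + 6 + 10 + 0 + 15 = 35 transitive triples.
Total triples C(7,3) = 35, so cyclic triples = 35 − 35 = 0.

0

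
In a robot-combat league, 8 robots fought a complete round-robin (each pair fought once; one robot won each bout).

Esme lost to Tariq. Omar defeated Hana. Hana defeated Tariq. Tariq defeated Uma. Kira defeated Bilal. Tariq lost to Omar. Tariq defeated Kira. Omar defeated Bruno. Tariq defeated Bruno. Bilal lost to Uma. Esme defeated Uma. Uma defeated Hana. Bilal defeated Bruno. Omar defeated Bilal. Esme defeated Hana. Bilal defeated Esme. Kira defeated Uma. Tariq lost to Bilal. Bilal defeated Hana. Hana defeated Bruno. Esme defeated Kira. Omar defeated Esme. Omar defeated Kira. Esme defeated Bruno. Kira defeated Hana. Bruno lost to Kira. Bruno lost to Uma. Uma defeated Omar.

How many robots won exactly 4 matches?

Win totals: Uma 4, Bruno 0, Tariq 4, Esme 4, Bilal 4, Hana 2, Kira 4, Omar 6.
Exactly 4: Uma, Tariq, Esme, Bilal, Kira — 5 robots.

5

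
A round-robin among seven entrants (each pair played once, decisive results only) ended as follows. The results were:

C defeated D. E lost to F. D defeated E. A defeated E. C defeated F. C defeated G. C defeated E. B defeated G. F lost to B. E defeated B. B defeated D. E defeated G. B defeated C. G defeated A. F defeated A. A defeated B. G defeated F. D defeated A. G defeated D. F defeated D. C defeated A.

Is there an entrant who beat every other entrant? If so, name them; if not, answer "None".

Highest win total is C with 5 (out of 6 possible).
C lost to B, so no entrant went undefeated.

None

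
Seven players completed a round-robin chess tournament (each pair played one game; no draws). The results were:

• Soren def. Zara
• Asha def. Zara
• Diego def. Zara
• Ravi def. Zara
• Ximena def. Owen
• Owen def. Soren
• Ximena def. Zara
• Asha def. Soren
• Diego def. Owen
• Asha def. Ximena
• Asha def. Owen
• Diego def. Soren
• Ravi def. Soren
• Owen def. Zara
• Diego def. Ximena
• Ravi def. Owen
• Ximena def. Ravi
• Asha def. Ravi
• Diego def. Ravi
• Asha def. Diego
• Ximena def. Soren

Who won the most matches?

Asha

Win totals: Owen 2, Asha 6, Zara 0, Ravi 3, Ximena 4, Diego 5, Soren 1.
Asha leads with 6 wins (next highest: 5).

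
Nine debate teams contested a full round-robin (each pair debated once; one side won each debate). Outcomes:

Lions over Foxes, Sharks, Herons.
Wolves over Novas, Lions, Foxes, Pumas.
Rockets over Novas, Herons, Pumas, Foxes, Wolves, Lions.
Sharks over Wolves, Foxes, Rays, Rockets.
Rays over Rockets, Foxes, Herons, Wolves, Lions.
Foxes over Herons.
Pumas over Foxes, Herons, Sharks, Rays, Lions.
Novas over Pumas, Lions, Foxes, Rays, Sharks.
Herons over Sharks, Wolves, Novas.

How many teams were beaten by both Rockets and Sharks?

2

Rockets beat: Novas, Foxes, Lions, Wolves, Pumas, Herons.
Sharks beat: Foxes, Rays, Wolves, Rockets.
Both beat: Foxes, Wolves — 2.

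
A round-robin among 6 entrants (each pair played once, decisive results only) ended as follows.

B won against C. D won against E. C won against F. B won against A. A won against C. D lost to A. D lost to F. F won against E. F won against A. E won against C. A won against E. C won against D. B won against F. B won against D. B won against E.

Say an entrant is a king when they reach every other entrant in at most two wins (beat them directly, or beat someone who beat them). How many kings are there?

1

A cannot reach B in two steps.
B reaches everyone (king).
C cannot reach B in two steps.
D cannot reach A, B, F in two steps.
E cannot reach A, B in two steps.
F cannot reach B in two steps.
Kings: B — 1.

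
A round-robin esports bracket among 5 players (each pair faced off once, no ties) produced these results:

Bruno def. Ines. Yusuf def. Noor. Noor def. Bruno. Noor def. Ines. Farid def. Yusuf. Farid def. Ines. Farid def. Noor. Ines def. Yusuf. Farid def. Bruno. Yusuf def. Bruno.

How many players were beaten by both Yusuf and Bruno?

0

Yusuf beat: Noor, Bruno.
Bruno beat: Ines.
No one was beaten by both.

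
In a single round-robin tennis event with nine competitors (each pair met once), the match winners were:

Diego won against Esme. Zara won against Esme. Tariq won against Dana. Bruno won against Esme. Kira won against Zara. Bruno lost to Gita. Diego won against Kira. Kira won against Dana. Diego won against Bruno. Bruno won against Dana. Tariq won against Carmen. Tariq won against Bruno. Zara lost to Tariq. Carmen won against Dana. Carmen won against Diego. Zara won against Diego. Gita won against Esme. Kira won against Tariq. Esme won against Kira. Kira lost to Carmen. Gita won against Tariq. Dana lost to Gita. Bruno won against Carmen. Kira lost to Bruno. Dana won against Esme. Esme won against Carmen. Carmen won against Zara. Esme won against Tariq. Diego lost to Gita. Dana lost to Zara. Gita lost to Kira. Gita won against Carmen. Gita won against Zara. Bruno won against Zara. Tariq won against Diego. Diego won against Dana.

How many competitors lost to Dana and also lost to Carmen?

Dana beat: Esme.
Carmen beat: Dana, Zara, Kira, Diego.
No one was beaten by both.

0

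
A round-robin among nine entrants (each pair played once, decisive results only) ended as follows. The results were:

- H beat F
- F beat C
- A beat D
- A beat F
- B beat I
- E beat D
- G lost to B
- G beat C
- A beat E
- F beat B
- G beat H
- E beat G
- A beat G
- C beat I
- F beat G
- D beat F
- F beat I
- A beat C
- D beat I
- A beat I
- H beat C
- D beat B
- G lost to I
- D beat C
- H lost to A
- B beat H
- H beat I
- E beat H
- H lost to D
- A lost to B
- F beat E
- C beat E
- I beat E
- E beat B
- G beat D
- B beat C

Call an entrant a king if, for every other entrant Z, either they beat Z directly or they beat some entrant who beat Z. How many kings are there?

5

A reaches everyone (king).
B reaches everyone (king).
C cannot reach A, F in two steps.
D reaches everyone (king).
E reaches everyone (king).
F reaches everyone (king).
G cannot reach A in two steps.
H cannot reach A, D in two steps.
I cannot reach A, F in two steps.
Kings: A, B, D, E, F — 5.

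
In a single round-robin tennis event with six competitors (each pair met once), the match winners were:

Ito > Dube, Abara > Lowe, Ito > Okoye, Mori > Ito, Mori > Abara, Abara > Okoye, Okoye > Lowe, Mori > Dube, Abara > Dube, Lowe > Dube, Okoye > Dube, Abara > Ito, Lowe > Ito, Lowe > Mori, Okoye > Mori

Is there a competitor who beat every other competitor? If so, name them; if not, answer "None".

None

Highest win total is Abara with 4 (out of 5 possible).
Abara lost to Mori, so no competitor went undefeated.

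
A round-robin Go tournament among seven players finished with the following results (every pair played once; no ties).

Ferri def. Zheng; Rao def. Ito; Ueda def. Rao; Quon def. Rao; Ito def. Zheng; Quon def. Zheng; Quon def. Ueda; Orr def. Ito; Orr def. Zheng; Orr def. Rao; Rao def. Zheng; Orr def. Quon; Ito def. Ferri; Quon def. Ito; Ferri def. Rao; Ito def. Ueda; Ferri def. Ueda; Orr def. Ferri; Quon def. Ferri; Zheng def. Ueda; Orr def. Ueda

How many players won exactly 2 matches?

Win totals: Quon 5, Rao 2, Orr 6, Ito 3, Zheng 1, Ueda 1, Ferri 3.
Exactly 2: Rao — 1 player.

1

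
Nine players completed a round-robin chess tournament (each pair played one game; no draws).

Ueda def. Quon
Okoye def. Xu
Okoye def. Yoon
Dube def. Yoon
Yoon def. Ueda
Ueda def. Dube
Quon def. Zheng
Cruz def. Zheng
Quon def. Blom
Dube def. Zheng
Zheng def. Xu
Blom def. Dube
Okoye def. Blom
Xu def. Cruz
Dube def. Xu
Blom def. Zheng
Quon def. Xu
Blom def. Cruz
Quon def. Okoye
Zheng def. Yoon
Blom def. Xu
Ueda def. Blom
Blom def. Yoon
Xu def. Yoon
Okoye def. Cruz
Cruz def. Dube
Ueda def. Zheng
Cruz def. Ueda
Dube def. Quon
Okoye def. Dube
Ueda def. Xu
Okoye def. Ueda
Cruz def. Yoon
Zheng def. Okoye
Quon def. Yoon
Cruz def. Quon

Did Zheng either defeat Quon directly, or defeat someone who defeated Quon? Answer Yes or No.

Zheng did not beat Quon directly.
Zheng beat Yoon, Okoye, Xu, but each of them lost to Quon. No two-step path.

No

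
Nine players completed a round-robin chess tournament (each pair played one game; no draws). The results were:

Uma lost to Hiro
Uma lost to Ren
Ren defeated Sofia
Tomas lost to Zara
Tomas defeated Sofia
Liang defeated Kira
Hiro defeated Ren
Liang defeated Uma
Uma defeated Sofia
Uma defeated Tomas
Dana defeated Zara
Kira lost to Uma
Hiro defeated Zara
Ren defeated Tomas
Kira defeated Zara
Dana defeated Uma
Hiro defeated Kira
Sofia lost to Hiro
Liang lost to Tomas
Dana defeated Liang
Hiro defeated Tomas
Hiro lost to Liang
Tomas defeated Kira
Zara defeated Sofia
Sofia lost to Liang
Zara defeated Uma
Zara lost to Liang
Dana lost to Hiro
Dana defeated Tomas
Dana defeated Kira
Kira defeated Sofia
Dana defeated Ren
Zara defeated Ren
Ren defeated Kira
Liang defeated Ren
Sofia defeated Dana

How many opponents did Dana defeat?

Dana's results: beat Uma, Zara, Kira, Liang, Ren, Tomas; lost to Sofia, Hiro.
That is 6 wins.

6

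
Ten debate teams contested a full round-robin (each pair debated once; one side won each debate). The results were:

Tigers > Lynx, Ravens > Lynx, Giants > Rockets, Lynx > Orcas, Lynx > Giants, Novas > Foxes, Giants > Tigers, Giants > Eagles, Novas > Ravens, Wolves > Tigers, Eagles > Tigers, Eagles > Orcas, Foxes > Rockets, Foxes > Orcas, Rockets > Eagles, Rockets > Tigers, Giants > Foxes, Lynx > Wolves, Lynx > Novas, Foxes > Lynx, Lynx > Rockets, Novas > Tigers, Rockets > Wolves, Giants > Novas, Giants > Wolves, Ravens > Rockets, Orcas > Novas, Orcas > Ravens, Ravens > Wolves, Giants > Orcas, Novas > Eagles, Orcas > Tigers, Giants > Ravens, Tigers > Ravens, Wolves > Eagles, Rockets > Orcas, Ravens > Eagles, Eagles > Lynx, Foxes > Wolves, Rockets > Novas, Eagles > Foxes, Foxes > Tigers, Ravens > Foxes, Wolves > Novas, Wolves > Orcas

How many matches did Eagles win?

Eagles' results: beat Orcas, Lynx, Tigers, Foxes; lost to Novas, Giants, Wolves, Ravens, Rockets.
That is 4 wins.

4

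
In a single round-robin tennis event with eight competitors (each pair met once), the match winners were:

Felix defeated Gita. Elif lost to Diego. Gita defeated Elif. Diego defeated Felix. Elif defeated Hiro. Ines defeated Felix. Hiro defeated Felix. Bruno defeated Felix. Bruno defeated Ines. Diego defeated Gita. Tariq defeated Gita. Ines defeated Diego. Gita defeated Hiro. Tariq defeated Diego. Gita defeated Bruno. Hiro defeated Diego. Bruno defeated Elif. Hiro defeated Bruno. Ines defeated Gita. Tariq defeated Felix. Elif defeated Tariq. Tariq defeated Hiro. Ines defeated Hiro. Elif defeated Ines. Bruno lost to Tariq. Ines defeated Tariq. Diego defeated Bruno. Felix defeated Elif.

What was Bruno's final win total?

Bruno's results: beat Elif, Ines, Felix; lost to Diego, Gita, Tariq, Hiro.
That is 3 wins.

3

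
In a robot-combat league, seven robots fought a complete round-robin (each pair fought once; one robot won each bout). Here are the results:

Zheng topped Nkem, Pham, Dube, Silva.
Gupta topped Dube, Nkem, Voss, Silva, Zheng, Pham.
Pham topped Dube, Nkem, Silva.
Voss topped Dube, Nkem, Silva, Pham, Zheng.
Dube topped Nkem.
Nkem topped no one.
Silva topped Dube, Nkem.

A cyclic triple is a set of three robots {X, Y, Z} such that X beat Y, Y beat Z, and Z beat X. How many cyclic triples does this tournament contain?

0

Win totals: Gupta 6, Dube 1, Zheng 4, Silva 2, Voss 5, Nkem 0, Pham 3.
A robot with w wins dominates both others in C(w,2) triples; summing gives 15 + 0 + 6 + 1 + 10 + 0 + 3 = 35 transitive triples.
Total triples C(7,3) = 35, so cyclic triples = 35 − 35 = 0.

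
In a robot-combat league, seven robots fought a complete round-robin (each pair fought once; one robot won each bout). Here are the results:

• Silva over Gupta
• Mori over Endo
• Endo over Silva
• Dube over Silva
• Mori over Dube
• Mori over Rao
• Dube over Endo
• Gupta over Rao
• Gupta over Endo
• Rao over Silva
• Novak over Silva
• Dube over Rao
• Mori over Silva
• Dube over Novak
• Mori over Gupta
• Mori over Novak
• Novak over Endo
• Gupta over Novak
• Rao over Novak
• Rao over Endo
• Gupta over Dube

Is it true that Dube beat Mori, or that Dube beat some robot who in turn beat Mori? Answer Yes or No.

No

Dube did not beat Mori directly.
Dube beat Novak, Endo, Silva, Rao, but each of them lost to Mori. No two-step path.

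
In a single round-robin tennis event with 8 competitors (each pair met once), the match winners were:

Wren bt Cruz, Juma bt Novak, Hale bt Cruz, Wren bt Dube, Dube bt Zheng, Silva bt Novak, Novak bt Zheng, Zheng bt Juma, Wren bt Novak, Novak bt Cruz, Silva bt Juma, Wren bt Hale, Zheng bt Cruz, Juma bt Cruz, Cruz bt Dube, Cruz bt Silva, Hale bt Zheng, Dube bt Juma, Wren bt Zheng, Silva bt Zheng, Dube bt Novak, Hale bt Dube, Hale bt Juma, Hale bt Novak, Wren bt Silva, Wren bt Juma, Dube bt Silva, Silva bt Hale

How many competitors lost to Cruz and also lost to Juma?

0

Cruz beat: Dube, Silva.
Juma beat: Cruz, Novak.
No one was beaten by both.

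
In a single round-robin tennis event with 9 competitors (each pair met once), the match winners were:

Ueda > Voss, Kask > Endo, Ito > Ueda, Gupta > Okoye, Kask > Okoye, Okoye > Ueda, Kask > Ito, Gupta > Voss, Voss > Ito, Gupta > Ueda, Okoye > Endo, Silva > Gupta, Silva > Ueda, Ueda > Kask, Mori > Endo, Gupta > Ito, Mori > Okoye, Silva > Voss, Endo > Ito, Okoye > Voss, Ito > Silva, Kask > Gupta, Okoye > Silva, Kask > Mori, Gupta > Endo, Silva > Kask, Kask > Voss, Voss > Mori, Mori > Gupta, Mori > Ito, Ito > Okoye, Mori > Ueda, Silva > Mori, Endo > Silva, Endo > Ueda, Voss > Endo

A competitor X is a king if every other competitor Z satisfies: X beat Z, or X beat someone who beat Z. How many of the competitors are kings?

Okoye reaches everyone (king).
Endo reaches everyone (king).
Ueda cannot reach Silva in two steps.
Kask reaches everyone (king).
Gupta reaches everyone (king).
Mori reaches everyone (king).
Ito reaches everyone (king).
Voss cannot reach Kask in two steps.
Silva reaches everyone (king).
Kings: Okoye, Endo, Kask, Gupta, Mori, Ito, Silva — 7.

7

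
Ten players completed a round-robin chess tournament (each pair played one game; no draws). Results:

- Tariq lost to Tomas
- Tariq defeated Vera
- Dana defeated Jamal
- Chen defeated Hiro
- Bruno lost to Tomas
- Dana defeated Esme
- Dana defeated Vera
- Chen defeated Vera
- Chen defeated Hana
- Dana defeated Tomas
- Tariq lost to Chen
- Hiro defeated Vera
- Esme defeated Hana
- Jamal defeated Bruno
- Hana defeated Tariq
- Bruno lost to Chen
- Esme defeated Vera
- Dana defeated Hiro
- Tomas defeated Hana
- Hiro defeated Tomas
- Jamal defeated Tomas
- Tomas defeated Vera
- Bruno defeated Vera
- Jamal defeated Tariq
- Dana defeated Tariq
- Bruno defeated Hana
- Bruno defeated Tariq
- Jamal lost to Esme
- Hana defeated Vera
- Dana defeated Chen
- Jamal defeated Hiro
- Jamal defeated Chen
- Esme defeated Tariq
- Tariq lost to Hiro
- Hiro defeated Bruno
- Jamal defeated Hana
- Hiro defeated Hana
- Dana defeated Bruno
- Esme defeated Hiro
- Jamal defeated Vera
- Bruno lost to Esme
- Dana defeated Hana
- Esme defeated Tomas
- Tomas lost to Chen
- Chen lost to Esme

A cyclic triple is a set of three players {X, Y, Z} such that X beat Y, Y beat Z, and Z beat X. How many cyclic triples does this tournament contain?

Win totals: Tomas 4, Esme 8, Jamal 7, Vera 0, Chen 6, Tariq 1, Dana 9, Hiro 5, Hana 2, Bruno 3.
A player with w wins dominates both others in C(w,2) triples; summing gives 6 + 28 + 21 + 0 + 15 + 0 + 36 + 10 + 1 + 3 = 120 transitive triples.
Total triples C(10,3) = 120, so cyclic triples = 120 − 120 = 0.

0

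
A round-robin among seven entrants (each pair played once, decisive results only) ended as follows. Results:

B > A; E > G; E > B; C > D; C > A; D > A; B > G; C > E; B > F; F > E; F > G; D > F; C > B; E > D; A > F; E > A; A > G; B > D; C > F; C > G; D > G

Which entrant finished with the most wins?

Win totals: A 2, B 4, C 6, D 3, E 4, F 2, G 0.
C leads with 6 wins (next highest: 4).

C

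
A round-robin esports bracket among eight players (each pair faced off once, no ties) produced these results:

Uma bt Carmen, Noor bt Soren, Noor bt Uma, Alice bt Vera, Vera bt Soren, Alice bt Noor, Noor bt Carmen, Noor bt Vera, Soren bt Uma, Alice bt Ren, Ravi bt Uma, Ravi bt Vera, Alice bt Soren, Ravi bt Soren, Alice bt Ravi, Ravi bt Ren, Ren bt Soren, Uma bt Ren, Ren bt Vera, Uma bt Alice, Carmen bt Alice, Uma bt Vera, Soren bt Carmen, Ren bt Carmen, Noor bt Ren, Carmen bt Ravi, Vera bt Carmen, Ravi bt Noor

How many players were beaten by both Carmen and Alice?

1

Carmen beat: Alice, Ravi.
Alice beat: Noor, Vera, Soren, Ren, Ravi.
Both beat: Ravi — 1.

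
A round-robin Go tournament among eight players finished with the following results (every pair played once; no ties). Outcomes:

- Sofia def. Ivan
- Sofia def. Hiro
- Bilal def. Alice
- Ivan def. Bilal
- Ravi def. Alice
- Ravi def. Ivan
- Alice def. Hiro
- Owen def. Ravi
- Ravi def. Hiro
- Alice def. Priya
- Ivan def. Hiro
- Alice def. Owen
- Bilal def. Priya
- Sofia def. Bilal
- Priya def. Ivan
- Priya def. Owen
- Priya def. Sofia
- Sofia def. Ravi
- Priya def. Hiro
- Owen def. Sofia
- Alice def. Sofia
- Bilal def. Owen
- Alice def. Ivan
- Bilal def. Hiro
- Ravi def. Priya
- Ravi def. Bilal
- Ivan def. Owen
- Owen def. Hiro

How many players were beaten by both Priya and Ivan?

2

Priya beat: Ivan, Hiro, Sofia, Owen.
Ivan beat: Bilal, Hiro, Owen.
Both beat: Hiro, Owen — 2.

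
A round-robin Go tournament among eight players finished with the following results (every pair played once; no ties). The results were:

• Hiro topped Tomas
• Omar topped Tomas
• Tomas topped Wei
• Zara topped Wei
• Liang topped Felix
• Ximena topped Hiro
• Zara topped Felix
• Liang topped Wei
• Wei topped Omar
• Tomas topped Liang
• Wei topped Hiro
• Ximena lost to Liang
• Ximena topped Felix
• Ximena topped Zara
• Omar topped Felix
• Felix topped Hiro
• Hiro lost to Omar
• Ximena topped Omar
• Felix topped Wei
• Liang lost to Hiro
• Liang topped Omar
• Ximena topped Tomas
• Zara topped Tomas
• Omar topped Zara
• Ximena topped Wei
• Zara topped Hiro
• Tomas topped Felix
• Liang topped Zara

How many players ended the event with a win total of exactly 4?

Win totals: Wei 2, Zara 4, Liang 5, Hiro 2, Felix 2, Omar 4, Ximena 6, Tomas 3.
Exactly 4: Zara, Omar — 2 players.

2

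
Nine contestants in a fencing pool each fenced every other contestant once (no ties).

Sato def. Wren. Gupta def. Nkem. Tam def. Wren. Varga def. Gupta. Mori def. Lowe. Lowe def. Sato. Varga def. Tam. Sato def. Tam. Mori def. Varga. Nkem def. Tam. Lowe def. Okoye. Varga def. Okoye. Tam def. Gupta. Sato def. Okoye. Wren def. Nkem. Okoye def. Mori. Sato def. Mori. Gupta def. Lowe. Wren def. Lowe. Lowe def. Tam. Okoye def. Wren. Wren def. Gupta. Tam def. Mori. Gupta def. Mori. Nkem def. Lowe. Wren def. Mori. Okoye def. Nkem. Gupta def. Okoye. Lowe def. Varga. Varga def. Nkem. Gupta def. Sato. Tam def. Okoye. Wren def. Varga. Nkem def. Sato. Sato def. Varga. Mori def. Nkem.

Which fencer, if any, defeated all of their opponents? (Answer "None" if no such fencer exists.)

None

Highest win total is Wren with 5 (out of 8 possible).
Wren lost to Tam, Okoye, Sato, so no fencer went undefeated.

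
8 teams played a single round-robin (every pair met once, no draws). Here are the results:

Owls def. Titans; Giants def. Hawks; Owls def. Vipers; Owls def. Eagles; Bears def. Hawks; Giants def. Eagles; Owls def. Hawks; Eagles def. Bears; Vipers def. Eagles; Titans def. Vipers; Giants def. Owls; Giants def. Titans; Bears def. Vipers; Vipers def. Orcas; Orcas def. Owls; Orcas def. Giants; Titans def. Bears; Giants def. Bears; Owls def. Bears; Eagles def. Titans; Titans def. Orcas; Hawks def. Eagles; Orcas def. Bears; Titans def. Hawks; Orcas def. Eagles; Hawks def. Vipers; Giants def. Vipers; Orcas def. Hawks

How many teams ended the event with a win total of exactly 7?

Win totals: Eagles 2, Giants 6, Owls 5, Hawks 2, Orcas 5, Vipers 2, Titans 4, Bears 2.
No team has exactly 7 wins.

0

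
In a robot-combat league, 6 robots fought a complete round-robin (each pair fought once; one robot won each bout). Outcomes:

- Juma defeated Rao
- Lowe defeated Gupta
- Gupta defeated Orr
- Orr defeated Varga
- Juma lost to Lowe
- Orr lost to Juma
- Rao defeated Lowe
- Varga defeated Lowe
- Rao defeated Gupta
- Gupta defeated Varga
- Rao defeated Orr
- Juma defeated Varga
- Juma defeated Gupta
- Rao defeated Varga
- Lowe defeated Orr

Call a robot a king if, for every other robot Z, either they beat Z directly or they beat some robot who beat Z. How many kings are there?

Orr cannot reach Rao, Juma, Gupta in two steps.
Rao reaches everyone (king).
Juma reaches everyone (king).
Lowe reaches everyone (king).
Gupta cannot reach Rao, Juma in two steps.
Varga cannot reach Rao in two steps.
Kings: Rao, Juma, Lowe — 3.

3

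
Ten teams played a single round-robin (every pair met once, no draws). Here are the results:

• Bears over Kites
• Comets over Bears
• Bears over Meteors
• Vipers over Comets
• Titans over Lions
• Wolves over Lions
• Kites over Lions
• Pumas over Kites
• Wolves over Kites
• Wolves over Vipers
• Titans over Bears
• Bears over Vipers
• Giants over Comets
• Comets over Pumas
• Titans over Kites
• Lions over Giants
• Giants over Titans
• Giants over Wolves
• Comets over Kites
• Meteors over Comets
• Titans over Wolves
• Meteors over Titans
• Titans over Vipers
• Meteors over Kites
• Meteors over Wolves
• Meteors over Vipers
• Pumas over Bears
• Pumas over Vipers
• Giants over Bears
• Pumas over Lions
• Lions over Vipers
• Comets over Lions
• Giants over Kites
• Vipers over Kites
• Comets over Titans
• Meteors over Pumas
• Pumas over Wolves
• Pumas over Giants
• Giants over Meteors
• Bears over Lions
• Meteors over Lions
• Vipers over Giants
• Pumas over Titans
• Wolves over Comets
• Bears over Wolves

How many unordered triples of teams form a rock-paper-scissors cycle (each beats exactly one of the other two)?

23

Win totals: Comets 5, Wolves 4, Lions 2, Bears 5, Meteors 7, Titans 5, Giants 6, Kites 1, Vipers 3, Pumas 7.
A team with w wins dominates both others in C(w,2) triples; summing gives 10 + 6 + 1 + 10 + 21 + 10 + 15 + 0 + 3 + 21 = 97 transitive triples.
Total triples C(10,3) = 120, so cyclic triples = 120 − 97 = 23.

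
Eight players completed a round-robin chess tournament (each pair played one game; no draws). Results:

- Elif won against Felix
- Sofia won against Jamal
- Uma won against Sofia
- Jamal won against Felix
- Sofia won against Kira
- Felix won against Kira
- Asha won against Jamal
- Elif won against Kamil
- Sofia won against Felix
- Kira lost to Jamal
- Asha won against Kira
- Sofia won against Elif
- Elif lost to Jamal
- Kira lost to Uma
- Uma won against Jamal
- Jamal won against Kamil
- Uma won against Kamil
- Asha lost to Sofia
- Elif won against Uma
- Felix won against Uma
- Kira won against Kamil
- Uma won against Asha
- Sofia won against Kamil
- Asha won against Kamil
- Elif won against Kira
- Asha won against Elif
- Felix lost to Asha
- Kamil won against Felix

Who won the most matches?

Sofia

Win totals: Asha 5, Jamal 4, Sofia 6, Elif 4, Uma 5, Felix 2, Kamil 1, Kira 1.
Sofia leads with 6 wins (next highest: 5).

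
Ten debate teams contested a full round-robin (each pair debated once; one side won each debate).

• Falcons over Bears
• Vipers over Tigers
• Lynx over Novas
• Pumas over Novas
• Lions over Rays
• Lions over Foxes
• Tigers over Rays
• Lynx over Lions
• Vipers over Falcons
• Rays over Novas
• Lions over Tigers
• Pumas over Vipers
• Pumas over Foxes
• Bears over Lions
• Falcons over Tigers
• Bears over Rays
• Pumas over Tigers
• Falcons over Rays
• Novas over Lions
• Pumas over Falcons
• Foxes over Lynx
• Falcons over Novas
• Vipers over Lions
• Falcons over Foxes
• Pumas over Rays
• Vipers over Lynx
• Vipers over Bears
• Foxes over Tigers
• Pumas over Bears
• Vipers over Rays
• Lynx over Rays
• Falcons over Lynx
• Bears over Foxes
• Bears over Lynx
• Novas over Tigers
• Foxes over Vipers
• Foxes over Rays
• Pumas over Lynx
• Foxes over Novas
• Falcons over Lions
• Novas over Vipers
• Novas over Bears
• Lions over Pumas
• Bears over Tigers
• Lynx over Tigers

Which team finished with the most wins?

Pumas

Win totals: Tigers 1, Rays 1, Foxes 5, Lynx 4, Novas 4, Bears 5, Falcons 7, Pumas 8, Lions 4, Vipers 6.
Pumas leads with 8 wins (next highest: 7).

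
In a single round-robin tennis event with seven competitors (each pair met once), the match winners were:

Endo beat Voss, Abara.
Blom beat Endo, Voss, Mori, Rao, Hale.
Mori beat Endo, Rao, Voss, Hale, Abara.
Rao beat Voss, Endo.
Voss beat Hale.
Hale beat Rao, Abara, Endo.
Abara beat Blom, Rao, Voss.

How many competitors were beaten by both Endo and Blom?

Endo beat: Abara, Voss.
Blom beat: Mori, Endo, Hale, Rao, Voss.
Both beat: Voss — 1.

1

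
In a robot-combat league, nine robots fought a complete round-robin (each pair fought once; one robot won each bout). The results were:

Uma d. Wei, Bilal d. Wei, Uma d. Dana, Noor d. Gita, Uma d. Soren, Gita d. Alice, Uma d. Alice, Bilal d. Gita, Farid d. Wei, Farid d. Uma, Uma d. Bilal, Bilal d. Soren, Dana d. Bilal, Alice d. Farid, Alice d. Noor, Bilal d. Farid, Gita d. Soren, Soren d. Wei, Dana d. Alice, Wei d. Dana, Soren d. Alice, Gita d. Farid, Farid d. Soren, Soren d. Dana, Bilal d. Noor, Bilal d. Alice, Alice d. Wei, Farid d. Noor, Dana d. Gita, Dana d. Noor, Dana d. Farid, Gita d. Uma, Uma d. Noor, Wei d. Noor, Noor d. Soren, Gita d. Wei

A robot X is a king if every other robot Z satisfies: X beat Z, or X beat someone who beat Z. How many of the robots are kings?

Soren cannot reach Uma in two steps.
Farid reaches everyone (king).
Bilal reaches everyone (king).
Alice cannot reach Bilal in two steps.
Dana reaches everyone (king).
Gita reaches everyone (king).
Uma reaches everyone (king).
Wei cannot reach Uma in two steps.
Noor cannot reach Bilal in two steps.
Kings: Farid, Bilal, Dana, Gita, Uma — 5.

5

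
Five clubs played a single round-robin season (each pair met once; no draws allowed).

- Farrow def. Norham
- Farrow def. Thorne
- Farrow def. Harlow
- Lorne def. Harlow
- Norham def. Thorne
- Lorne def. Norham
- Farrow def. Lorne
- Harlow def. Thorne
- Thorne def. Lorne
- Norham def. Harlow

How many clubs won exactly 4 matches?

1

Win totals: Farrow 4, Lorne 2, Thorne 1, Harlow 1, Norham 2.
Exactly 4: Farrow — 1 club.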